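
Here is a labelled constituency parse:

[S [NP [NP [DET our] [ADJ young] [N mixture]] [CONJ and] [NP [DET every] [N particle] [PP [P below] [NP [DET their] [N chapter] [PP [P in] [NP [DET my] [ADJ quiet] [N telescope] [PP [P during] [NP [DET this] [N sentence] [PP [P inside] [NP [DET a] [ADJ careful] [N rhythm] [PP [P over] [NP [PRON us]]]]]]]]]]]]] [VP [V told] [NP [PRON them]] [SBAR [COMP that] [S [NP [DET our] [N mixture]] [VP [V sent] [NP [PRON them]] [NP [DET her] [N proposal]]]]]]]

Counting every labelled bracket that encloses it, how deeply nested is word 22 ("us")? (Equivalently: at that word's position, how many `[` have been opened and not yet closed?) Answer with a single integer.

14

The word sits inside PRON, which is inside NP, inside PP, inside NP, inside PP, inside NP, inside PP, inside NP, inside PP, inside NP, inside PP, inside NP, inside NP, inside S — 14 brackets in all.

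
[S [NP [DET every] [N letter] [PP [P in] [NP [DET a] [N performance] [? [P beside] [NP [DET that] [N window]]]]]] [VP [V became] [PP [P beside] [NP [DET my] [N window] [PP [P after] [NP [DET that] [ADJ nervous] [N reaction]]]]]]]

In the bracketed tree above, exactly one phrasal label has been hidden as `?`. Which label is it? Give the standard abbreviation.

PP

The `?` node immediately contains: P 'beside', NP. That is the internal structure of a prepositional phrase, so the label is PP.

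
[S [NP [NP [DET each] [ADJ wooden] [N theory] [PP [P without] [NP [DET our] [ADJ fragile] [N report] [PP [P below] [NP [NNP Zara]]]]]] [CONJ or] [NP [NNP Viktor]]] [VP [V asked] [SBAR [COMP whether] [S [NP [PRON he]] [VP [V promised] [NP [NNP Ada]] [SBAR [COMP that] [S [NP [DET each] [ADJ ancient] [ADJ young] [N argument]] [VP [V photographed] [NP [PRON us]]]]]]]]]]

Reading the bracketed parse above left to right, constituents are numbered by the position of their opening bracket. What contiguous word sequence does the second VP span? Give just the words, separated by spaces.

promised Ada that each ancient young argument photographed us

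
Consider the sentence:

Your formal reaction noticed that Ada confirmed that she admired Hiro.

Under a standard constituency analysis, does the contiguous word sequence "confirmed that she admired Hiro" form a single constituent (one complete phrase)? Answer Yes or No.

These words form the whole verb phrase headed by "confirmed", so yes — one constituent.

Yes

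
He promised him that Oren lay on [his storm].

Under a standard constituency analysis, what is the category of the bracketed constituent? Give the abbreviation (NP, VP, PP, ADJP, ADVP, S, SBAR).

The span is built around the noun "storm" — a noun phrase (NP).

NP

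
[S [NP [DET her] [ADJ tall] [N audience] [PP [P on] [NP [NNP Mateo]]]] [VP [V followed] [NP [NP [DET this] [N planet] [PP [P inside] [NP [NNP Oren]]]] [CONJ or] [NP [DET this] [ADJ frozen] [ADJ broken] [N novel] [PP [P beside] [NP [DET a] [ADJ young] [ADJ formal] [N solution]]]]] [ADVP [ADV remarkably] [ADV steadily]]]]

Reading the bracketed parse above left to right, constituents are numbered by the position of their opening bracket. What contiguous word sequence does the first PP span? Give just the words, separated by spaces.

In left-to-right order the PP constituents are "on Mateo"; "inside Oren"; "beside a young formal solution". Number 1 is "on Mateo".

on Mateo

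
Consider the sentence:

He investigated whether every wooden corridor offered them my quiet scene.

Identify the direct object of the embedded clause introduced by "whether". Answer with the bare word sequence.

my quiet scene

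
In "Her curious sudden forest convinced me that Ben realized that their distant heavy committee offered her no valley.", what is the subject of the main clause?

her curious sudden forest

In the main clause the verb is "convinced"; the NP preceding it, "her curious sudden forest", is the subject.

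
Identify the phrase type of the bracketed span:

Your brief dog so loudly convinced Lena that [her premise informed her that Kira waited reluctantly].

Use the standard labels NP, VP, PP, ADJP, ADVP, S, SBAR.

S

"informed" is the head of the bracketed span, so the span is a clause: S.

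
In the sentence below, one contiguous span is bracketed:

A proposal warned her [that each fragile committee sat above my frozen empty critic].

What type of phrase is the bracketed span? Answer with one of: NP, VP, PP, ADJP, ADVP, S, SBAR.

SBAR

"that" is the head of the bracketed span, so the span is a subordinate clause: SBAR.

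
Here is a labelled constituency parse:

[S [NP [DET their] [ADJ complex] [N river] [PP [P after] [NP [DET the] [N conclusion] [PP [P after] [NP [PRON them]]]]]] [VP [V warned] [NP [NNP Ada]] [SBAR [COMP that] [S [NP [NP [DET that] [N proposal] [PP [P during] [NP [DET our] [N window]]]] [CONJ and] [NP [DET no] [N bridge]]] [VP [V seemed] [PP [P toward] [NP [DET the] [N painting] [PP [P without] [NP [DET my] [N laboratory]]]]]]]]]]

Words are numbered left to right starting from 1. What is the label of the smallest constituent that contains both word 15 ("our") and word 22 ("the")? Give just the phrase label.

S

The smallest bracket enclosing both words is [S that proposal during our window and no bridge seemed toward the painting without my laboratory], so the label is S.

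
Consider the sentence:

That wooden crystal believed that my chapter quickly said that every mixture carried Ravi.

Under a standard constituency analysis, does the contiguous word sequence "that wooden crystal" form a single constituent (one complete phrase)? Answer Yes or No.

These words form the whole noun phrase headed by "crystal", so yes — one constituent.

Yes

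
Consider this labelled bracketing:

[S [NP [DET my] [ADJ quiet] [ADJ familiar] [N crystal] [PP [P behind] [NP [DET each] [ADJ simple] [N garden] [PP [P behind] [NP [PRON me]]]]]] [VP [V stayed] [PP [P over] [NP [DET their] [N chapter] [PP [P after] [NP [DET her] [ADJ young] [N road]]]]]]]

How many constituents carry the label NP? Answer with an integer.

Listing each NP by its span: [NP my quiet familiar crystal behind each simple garden behind me]; [NP each simple garden behind me]; [NP me]; [NP their chapter after her young road]; [NP her young road] — that makes 5.

5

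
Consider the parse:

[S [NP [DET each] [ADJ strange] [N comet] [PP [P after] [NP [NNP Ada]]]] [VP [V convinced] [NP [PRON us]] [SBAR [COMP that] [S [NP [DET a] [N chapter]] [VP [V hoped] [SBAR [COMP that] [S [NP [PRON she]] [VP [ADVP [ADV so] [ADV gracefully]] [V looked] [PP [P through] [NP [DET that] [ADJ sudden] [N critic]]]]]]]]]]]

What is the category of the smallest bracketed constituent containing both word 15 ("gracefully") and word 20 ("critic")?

The smallest bracket enclosing both words is [VP so gracefully looked through that sudden critic], so the label is VP.

VP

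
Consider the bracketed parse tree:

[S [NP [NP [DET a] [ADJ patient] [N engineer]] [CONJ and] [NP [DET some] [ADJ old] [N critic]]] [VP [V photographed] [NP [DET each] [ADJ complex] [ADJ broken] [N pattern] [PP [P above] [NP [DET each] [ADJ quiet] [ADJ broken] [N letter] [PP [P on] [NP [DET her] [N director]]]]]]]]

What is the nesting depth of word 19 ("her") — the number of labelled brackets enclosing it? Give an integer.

Path from the root down to the word: S → VP → NP → PP → NP → PP → NP → DET. That is 8 enclosing brackets.

8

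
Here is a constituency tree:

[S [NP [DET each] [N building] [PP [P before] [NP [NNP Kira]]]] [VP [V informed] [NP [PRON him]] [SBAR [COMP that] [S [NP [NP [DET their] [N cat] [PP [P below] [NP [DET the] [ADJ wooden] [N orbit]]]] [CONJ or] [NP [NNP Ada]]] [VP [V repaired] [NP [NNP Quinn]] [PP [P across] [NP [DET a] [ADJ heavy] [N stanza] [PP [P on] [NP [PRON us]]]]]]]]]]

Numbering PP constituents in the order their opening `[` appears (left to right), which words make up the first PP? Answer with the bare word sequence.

before Kira

Opening `[PP` markers occur at word positions 3, 10, 18, 22; the first of these opens the constituent [PP before Kira].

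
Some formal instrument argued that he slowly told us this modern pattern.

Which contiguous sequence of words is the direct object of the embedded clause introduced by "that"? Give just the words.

"told" heads the VP of the embedded clause introduced by "that", and "this modern pattern" is its direct object.

this modern pattern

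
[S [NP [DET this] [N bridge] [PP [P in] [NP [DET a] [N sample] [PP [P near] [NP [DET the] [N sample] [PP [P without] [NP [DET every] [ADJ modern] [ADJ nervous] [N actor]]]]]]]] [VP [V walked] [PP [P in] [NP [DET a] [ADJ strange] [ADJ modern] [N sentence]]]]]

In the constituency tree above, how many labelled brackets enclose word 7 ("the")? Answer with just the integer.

7

Counting open brackets not yet closed at "the": [S [NP [PP [NP [PP [NP [DET = 7.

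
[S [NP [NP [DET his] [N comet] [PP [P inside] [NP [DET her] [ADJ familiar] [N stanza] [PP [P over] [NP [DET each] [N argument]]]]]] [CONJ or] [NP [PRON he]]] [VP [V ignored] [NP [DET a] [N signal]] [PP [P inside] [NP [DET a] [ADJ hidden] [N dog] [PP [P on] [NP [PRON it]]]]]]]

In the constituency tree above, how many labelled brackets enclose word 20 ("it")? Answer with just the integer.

7

The word sits inside PRON, which is inside NP, inside PP, inside NP, inside PP, inside VP, inside S — 7 brackets in all.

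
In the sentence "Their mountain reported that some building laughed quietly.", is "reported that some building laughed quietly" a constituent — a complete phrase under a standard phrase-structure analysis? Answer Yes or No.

Yes

"reported that some building laughed quietly" is exactly the verb phrase [VP reported that some building laughed quietly], a complete constituent.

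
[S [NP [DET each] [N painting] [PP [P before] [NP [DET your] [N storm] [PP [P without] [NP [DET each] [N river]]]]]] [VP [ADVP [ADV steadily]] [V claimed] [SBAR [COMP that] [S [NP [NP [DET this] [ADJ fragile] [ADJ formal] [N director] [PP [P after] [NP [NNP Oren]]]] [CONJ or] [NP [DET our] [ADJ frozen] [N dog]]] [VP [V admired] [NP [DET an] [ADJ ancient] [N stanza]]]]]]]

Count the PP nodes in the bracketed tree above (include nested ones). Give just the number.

3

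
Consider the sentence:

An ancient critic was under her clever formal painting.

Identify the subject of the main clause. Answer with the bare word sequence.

an ancient critic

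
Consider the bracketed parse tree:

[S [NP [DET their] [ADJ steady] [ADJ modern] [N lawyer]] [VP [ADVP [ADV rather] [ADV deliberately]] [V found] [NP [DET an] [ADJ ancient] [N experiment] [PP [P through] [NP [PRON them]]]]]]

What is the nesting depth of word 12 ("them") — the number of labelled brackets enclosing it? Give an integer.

6

Path from the root down to the word: S → VP → NP → PP → NP → PRON. That is 6 enclosing brackets.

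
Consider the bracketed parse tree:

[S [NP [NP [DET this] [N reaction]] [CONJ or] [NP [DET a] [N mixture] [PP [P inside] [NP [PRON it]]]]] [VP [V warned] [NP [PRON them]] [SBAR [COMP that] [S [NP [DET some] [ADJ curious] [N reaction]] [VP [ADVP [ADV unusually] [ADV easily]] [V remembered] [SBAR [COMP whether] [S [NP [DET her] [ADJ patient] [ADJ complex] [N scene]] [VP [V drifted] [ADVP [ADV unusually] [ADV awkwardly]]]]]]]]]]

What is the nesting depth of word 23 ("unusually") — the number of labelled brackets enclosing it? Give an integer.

10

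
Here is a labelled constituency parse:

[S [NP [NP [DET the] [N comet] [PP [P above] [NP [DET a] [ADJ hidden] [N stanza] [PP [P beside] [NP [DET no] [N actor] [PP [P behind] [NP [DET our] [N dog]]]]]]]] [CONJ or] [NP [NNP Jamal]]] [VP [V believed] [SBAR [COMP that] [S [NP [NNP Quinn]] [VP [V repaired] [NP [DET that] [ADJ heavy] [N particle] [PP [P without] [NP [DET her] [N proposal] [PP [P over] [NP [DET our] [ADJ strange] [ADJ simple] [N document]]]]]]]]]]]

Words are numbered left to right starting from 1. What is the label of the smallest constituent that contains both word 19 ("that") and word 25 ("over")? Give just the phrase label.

NP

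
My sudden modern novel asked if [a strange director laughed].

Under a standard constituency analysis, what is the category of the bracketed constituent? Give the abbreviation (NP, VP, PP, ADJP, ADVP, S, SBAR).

The span is built around the head "laughed" — a clause (S).

S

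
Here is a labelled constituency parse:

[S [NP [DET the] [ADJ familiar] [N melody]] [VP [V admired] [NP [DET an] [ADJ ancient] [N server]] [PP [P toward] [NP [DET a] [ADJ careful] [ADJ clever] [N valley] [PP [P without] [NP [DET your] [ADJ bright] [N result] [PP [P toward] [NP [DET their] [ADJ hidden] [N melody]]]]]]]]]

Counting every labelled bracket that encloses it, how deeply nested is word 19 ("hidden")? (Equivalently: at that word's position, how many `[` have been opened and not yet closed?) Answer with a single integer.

9

Path from the root down to the word: S → VP → PP → NP → PP → NP → PP → NP → ADJ. That is 9 enclosing brackets.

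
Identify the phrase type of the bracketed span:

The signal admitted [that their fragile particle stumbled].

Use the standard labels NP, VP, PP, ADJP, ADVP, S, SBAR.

SBAR

The bracketed span "that their fragile particle stumbled" is headed by "that", making it a subordinate clause (SBAR).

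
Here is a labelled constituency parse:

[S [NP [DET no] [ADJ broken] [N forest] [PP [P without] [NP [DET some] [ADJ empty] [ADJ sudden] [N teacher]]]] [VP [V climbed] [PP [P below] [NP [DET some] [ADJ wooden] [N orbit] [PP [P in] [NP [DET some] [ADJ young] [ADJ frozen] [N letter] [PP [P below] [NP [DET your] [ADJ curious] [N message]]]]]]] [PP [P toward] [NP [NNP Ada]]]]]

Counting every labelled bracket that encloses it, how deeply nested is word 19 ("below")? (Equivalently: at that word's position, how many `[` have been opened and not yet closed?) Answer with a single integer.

8

Path from the root down to the word: S → VP → PP → NP → PP → NP → PP → P. That is 8 enclosing brackets.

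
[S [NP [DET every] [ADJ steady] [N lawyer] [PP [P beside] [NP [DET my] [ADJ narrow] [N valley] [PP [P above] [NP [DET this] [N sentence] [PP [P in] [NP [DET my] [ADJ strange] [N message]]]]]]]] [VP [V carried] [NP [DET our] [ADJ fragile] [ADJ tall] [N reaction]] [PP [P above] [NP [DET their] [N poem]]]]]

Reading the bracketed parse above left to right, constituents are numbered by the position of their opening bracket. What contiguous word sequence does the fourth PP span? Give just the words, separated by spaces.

Opening `[PP` markers occur at word positions 4, 8, 11, 20; the fourth of these opens the constituent [PP above their poem].

above their poem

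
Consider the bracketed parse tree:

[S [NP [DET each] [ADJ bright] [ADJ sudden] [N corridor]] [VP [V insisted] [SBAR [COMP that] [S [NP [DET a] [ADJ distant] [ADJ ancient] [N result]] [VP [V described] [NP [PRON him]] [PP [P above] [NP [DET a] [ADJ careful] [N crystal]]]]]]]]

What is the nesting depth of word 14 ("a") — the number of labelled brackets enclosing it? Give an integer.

8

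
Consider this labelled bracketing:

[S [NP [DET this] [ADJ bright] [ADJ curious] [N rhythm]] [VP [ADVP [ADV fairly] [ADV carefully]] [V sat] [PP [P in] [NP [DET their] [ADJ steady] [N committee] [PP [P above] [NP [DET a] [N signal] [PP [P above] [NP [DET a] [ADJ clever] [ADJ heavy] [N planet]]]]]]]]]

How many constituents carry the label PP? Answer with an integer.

Scanning left to right, an opening `[PP` appears at word positions 8, 12, 15 — 3 in total.

3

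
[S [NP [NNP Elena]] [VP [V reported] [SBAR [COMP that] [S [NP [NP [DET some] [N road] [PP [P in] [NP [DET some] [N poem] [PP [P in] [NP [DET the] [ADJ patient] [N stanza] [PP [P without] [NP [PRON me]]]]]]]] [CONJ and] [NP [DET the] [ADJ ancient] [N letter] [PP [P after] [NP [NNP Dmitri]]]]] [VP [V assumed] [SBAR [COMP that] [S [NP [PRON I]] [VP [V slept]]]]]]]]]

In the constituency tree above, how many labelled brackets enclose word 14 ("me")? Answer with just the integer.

The word sits inside PRON, which is inside NP, inside PP, inside NP, inside PP, inside NP, inside PP, inside NP, inside NP, inside S, inside SBAR, inside VP, inside S — 13 brackets in all.

13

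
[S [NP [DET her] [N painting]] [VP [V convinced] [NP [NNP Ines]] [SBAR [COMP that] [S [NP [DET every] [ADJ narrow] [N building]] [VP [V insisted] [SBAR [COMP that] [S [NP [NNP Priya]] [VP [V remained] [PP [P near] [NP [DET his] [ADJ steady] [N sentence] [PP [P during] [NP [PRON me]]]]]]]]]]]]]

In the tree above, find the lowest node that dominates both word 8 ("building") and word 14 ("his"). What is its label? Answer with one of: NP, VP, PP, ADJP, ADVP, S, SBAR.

S

Word 8 lies under S → VP → SBAR → S → NP → N; word 14 lies under S → VP → SBAR → S → VP → SBAR → S → VP → PP → NP → DET. The lowest shared node is the S.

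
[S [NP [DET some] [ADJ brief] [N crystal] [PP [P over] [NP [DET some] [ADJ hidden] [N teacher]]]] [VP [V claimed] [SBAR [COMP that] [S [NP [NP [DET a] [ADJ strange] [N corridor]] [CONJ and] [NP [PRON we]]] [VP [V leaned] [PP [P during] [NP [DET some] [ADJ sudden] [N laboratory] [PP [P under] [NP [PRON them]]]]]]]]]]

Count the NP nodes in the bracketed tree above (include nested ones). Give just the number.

The NP constituents are: [NP some brief crystal over some hidden teacher]; [NP some hidden teacher]; [NP a strange corridor and we]; [NP a strange corridor]; [NP we]; [NP some sudden laboratory under them] …. Total: 7.

7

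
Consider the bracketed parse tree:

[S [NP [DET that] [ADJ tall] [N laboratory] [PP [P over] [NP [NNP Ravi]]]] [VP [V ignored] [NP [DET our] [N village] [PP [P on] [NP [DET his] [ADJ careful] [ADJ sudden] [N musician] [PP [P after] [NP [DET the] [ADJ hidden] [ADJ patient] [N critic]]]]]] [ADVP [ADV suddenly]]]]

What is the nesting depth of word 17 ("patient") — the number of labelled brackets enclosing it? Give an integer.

8

The word sits inside ADJ, which is inside NP, inside PP, inside NP, inside PP, inside NP, inside VP, inside S — 8 brackets in all.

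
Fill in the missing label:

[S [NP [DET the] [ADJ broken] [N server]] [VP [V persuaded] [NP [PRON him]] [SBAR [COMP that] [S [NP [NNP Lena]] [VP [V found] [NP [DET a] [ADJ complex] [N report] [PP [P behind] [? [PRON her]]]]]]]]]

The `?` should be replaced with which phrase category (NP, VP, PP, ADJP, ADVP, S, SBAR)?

NP

The `?` node immediately contains: PRON 'her'. That is the internal structure of a noun phrase, so the label is NP.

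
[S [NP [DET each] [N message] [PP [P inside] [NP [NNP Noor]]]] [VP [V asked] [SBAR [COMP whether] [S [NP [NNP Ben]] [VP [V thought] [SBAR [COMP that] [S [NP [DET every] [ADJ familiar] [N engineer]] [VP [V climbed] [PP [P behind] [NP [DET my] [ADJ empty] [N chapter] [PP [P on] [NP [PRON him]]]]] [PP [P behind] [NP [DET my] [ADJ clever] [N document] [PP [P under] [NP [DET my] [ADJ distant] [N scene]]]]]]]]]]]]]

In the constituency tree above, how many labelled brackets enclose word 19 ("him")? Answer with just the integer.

Path from the root down to the word: S → VP → SBAR → S → VP → SBAR → S → VP → PP → NP → PP → NP → PRON. That is 13 enclosing brackets.

13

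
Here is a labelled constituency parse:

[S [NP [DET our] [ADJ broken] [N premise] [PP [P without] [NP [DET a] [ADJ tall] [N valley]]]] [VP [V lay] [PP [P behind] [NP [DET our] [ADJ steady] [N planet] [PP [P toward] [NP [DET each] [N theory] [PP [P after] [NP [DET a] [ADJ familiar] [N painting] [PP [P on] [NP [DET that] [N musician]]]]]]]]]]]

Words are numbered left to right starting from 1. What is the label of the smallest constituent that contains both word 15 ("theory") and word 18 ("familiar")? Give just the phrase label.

NP

Both words fall inside [NP each theory after a familiar painting on that musician] (words 14–22), and no smaller constituent contains them both. Label: NP.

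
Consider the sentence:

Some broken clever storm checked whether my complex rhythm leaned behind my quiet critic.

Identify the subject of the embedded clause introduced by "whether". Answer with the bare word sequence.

my complex rhythm

"my complex rhythm" is the NP that combines with the VP headed by "leaned" to form the embedded clause introduced by "whether" — the subject.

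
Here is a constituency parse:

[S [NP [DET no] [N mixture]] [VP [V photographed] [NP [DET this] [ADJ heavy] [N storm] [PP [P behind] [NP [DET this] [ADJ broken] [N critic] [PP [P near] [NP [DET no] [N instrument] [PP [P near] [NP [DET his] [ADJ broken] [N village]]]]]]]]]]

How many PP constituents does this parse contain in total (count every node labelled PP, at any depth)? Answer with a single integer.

3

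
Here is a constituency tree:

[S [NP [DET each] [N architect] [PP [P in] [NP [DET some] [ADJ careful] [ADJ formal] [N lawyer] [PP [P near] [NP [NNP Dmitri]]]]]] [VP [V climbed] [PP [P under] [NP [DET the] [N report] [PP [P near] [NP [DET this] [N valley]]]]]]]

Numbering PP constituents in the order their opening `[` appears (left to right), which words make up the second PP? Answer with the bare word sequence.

near Dmitri

The PP opening brackets appear, in order, over: "in some careful formal lawyer near Dmitri"; "near Dmitri"; "under the report near this valley"; "near this valley". The second one spans "near Dmitri".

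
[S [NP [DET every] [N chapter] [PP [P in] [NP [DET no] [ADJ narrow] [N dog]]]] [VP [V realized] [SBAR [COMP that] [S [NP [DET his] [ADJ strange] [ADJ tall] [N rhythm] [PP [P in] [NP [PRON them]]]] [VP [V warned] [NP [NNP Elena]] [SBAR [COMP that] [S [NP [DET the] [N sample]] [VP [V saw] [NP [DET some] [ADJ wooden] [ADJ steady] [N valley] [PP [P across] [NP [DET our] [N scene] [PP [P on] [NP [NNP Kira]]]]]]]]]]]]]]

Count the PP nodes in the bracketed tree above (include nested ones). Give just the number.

Listing each PP by its span: [PP in no narrow dog]; [PP in them]; [PP across our scene on Kira]; [PP on Kira] — that makes 4.

4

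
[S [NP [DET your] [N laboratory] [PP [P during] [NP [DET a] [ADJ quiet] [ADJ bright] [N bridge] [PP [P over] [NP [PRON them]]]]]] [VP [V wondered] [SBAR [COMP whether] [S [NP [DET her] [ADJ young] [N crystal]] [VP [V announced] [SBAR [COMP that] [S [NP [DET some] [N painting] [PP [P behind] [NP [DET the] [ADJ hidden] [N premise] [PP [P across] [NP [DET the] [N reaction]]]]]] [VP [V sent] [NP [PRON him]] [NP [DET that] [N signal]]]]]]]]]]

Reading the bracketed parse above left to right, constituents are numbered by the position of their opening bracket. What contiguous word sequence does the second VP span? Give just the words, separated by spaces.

announced that some painting behind the hidden premise across the reaction sent him that signal

Opening `[VP` markers occur at word positions 10, 15, 26; the second of these opens the constituent [VP announced that some painting behind the hidden premise across the reaction sent him that signal].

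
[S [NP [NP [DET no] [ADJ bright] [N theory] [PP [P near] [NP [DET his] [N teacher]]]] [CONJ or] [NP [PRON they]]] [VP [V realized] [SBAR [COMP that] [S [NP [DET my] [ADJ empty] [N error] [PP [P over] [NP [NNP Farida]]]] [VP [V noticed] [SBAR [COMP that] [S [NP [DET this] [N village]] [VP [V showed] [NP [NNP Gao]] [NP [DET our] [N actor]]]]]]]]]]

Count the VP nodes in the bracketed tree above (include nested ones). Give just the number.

3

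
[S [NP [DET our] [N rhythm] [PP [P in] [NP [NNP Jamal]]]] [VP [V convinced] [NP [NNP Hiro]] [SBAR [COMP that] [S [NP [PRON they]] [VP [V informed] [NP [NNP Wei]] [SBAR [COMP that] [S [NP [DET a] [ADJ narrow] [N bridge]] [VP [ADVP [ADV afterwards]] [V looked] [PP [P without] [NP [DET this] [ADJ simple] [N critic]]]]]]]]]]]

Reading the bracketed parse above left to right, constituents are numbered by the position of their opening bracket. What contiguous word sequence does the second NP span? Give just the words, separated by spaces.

Jamal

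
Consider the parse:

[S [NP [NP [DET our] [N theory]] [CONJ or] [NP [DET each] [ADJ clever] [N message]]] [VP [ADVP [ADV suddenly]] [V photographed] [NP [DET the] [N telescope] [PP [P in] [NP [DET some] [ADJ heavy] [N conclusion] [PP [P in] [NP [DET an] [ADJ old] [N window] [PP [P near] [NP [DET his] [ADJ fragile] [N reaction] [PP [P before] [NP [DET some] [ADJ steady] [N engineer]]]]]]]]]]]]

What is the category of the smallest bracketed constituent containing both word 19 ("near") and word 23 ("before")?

PP

Word 19 lies under S → VP → NP → PP → NP → PP → NP → PP → P; word 23 lies under S → VP → NP → PP → NP → PP → NP → PP → NP → PP → P. The lowest shared node is the PP.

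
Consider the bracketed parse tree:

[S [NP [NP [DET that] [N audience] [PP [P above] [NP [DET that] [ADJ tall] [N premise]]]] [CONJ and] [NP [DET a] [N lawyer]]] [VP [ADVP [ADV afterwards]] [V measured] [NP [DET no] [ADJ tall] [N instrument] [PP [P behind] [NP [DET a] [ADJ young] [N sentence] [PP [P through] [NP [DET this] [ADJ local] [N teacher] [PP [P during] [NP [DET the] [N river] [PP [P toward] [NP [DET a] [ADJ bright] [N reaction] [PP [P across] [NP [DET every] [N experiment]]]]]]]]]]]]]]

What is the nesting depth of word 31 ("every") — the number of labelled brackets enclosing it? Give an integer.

Path from the root down to the word: S → VP → NP → PP → NP → PP → NP → PP → NP → PP → NP → PP → NP → DET. That is 14 enclosing brackets.

14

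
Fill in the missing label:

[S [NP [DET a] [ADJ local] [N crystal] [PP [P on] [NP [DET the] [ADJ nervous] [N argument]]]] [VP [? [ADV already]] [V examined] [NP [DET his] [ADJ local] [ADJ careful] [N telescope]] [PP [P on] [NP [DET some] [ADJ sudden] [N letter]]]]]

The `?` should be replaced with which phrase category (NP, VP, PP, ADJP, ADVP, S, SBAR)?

A constituent whose immediate children are ADV 'already' is an adverb phrase: ADVP.

ADVP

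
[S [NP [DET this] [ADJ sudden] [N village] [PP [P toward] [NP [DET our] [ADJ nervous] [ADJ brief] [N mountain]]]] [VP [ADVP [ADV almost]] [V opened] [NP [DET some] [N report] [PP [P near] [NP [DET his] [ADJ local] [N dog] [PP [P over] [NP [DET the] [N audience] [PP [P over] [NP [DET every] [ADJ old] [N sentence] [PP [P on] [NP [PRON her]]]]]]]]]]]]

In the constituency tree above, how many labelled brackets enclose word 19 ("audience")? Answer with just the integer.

8

The word sits inside N, which is inside NP, inside PP, inside NP, inside PP, inside NP, inside VP, inside S — 8 brackets in all.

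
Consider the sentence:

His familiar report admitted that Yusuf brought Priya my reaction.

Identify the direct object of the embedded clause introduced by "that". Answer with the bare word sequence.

my reaction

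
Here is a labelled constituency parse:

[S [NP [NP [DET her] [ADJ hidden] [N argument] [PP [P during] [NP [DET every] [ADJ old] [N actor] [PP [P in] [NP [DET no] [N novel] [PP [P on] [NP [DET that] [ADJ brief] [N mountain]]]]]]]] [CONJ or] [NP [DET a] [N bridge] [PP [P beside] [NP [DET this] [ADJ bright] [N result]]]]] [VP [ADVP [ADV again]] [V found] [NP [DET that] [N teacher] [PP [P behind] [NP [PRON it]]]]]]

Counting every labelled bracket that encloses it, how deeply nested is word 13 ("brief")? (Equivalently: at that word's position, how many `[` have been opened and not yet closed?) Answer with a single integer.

10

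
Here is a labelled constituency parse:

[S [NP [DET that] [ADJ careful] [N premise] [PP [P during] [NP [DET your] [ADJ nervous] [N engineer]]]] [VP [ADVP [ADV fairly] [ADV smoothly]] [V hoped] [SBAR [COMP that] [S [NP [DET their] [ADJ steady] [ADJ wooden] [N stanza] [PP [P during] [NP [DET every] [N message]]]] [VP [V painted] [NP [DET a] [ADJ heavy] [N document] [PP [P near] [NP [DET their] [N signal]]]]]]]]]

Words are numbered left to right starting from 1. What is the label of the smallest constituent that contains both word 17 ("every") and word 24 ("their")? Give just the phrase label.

S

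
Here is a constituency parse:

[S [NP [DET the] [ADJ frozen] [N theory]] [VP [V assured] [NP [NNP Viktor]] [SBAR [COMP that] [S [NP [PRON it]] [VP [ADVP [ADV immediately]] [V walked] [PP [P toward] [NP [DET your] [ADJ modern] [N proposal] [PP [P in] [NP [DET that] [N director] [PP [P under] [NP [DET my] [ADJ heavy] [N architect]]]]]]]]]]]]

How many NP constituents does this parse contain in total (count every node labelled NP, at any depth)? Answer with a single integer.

Listing each NP by its span: [NP the frozen theory]; [NP Viktor]; [NP it]; [NP your modern proposal in that director under my heavy architect]; [NP that director under my heavy architect]; [NP my heavy architect] — that makes 6.

6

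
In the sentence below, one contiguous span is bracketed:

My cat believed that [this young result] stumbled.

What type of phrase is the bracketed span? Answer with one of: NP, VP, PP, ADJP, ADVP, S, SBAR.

"result" is the head of the bracketed span, so the span is a noun phrase: NP.

NP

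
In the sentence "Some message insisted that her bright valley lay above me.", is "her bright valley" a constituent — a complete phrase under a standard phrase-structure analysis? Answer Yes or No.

Yes

"her bright valley" is exactly the noun phrase [NP her bright valley], a complete constituent.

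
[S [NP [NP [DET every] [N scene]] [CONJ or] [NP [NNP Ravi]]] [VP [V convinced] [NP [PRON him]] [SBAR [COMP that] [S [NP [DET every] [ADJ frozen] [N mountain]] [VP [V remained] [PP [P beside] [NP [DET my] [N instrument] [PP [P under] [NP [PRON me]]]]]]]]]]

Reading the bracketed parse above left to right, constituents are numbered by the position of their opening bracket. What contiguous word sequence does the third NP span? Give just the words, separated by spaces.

Ravi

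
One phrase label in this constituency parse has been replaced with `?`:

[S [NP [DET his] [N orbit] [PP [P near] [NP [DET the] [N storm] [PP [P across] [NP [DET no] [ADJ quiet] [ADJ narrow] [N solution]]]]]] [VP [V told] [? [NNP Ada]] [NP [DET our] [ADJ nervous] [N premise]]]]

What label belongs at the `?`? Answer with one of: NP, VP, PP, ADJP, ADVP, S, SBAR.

The `?` node immediately contains: NNP 'Ada'. That is the internal structure of a noun phrase, so the label is NP.

NP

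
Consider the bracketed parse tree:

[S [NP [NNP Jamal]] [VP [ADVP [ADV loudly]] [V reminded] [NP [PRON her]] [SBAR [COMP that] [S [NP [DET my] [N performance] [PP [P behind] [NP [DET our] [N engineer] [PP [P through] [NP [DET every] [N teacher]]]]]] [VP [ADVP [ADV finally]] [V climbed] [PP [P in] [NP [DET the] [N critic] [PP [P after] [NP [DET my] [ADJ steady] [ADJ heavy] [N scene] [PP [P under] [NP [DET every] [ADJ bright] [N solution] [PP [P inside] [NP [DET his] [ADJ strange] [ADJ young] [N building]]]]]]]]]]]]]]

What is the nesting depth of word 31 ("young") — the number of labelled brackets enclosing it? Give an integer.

The word sits inside ADJ, which is inside NP, inside PP, inside NP, inside PP, inside NP, inside PP, inside NP, inside PP, inside VP, inside S, inside SBAR, inside VP, inside S — 14 brackets in all.

14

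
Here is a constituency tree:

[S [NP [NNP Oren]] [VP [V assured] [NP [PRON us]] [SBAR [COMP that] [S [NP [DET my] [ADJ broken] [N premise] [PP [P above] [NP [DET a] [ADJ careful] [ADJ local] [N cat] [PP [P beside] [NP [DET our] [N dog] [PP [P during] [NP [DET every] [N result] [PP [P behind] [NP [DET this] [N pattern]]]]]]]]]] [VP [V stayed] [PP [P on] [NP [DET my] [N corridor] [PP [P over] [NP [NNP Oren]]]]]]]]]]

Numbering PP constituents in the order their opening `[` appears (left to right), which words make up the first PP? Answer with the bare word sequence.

above a careful local cat beside our dog during every result behind this pattern

The PP opening brackets appear, in order, over: "above a careful local cat beside our dog during every result behind this pattern"; "beside our dog during every result behind this pattern"; "during every result behind this pattern"; "behind this pattern"; "on my corridor over Oren"; "over Oren". The first one spans "above a careful local cat beside our dog during every result behind this pattern".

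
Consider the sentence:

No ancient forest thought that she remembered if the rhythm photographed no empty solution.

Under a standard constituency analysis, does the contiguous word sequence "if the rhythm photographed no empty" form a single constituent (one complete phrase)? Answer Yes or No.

No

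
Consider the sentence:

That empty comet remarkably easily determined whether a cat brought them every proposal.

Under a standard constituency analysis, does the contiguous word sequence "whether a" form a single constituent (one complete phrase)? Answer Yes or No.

No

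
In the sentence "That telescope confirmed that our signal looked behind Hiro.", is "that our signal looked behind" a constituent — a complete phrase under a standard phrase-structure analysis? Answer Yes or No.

The smallest constituent containing the whole sequence is the subordinate clause [SBAR that our signal looked behind Hiro], but the sequence is only part of it — it straddles the boundary between complementizer "that" and clause "our signal looked behind Hiro".

No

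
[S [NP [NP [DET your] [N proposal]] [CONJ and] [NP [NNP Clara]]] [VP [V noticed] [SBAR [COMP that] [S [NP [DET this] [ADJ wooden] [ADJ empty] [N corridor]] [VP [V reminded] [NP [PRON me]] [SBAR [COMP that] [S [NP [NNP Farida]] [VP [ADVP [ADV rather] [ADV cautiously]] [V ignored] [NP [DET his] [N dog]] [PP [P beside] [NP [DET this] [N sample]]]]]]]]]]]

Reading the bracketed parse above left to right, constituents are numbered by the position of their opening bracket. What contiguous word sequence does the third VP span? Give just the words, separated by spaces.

rather cautiously ignored his dog beside this sample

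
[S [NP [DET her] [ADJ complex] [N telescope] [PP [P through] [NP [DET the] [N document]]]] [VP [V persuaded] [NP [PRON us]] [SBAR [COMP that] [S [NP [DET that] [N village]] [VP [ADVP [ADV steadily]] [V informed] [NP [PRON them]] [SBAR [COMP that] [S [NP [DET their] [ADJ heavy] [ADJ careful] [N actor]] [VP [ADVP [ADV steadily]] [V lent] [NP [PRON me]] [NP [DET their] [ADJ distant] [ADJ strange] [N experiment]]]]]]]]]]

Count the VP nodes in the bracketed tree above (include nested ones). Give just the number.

The VP constituents are: [VP persuaded us that that village steadily informed them that their heavy careful actor steadily lent me their distant strange experiment]; [VP steadily informed them that their heavy careful actor steadily lent me their distant strange experiment]; [VP steadily lent me their distant strange experiment]. Total: 3.

3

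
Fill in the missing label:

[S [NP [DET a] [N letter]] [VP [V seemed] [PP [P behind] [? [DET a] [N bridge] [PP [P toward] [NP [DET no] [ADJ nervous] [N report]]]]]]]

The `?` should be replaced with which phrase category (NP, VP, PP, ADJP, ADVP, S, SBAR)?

NP

Looking at what the `?` directly dominates — DET 'a', N 'bridge', PP — this is a noun phrase (NP).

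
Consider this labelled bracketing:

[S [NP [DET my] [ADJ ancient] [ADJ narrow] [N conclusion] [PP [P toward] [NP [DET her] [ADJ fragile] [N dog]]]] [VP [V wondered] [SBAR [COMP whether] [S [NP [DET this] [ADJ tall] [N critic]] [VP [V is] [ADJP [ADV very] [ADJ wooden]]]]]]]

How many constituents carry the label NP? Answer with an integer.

Listing each NP by its span: [NP my ancient narrow conclusion toward her fragile dog]; [NP her fragile dog]; [NP this tall critic] — that makes 3.

3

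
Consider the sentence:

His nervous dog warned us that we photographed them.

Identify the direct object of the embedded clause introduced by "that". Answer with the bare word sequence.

them

The verb of the embedded clause introduced by "that" is "photographed"; its direct object is the NP "them".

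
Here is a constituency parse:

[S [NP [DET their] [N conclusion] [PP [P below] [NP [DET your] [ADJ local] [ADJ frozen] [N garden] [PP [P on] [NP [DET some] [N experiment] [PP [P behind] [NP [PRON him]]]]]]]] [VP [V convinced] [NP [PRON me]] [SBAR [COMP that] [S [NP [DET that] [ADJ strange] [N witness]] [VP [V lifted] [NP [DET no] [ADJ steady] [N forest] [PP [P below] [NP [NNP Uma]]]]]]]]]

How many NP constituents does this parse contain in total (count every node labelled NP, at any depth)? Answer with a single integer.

The NP constituents are: [NP their conclusion below your local frozen garden on some experiment behind him]; [NP your local frozen garden on some experiment behind him]; [NP some experiment behind him]; [NP him]; [NP me]; [NP that strange witness] …. Total: 8.

8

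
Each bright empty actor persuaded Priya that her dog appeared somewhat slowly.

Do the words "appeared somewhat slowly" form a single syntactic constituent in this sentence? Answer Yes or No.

"appeared somewhat slowly" is exactly the verb phrase [VP appeared somewhat slowly], a complete constituent.

Yes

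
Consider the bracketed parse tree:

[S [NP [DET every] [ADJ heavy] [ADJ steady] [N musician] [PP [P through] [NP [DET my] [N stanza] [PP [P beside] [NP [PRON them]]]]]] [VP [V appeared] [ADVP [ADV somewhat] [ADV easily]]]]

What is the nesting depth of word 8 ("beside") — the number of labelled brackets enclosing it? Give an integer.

6

The word sits inside P, which is inside PP, inside NP, inside PP, inside NP, inside S — 6 brackets in all.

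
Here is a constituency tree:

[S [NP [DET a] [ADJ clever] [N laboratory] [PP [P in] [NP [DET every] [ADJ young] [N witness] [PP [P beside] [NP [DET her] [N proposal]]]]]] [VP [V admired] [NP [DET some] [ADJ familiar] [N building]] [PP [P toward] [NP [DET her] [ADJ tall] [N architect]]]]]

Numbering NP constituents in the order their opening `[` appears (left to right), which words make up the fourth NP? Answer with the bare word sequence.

some familiar building

The NP opening brackets appear, in order, over: "a clever laboratory in every young witness beside her proposal"; "every young witness beside her proposal"; "her proposal"; "some familiar building"; "her tall architect". The fourth one spans "some familiar building".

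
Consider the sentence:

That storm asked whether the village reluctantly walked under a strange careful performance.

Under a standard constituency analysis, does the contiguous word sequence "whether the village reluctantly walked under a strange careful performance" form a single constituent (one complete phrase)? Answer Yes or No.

These words form the whole subordinate clause headed by "whether", so yes — one constituent.

Yes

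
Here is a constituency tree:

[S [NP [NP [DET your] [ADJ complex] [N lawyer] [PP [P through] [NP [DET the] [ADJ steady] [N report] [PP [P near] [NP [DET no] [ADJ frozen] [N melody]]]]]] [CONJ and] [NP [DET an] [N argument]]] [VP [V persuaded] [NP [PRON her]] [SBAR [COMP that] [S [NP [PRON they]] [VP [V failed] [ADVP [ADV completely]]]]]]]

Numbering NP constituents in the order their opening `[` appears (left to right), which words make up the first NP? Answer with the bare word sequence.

your complex lawyer through the steady report near no frozen melody and an argument

The NP opening brackets appear, in order, over: "your complex lawyer through the steady report near no frozen melody and an argument"; "your complex lawyer through the steady report near no frozen melody"; "the steady report near no frozen melody"; "no frozen melody"; "an argument"; "her"; "they". The first one spans "your complex lawyer through the steady report near no frozen melody and an argument".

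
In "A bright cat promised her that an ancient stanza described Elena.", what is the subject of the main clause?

a bright cat

In the main clause the verb is "promised"; the NP preceding it, "a bright cat", is the subject.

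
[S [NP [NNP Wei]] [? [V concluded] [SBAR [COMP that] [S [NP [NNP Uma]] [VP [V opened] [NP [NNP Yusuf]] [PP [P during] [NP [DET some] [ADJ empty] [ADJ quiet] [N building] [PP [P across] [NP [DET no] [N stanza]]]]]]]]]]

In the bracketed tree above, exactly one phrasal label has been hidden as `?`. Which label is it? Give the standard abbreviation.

VP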